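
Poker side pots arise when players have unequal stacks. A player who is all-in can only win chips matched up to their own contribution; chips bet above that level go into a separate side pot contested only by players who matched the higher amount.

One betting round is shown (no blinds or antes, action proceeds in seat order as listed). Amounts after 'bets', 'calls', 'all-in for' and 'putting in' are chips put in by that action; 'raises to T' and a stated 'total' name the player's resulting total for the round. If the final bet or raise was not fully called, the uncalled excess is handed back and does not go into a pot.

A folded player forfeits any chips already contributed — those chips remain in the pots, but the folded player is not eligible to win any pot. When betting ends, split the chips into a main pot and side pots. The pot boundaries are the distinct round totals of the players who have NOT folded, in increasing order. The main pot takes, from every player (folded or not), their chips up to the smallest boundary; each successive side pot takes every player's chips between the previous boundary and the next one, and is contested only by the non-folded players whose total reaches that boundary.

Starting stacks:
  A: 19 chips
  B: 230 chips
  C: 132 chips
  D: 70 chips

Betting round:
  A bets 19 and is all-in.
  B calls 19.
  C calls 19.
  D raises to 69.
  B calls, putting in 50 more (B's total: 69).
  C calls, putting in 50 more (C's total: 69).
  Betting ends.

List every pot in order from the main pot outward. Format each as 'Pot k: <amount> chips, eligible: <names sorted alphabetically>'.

Contributions: A=19, B=69, C=69, D=69
Pot levels (distinct totals of non-folded players): 19, 69
Layer 1-19: 19 each from A, B, C, D = 19*4 = 76 chips; eligible A, B, C, D
Layer 20-69: 50 each from B, C, D = 50*3 = 150 chips; eligible B, C, D

Pot 1: 76 chips, eligible: A, B, C, D
Pot 2: 150 chips, eligible: B, C, D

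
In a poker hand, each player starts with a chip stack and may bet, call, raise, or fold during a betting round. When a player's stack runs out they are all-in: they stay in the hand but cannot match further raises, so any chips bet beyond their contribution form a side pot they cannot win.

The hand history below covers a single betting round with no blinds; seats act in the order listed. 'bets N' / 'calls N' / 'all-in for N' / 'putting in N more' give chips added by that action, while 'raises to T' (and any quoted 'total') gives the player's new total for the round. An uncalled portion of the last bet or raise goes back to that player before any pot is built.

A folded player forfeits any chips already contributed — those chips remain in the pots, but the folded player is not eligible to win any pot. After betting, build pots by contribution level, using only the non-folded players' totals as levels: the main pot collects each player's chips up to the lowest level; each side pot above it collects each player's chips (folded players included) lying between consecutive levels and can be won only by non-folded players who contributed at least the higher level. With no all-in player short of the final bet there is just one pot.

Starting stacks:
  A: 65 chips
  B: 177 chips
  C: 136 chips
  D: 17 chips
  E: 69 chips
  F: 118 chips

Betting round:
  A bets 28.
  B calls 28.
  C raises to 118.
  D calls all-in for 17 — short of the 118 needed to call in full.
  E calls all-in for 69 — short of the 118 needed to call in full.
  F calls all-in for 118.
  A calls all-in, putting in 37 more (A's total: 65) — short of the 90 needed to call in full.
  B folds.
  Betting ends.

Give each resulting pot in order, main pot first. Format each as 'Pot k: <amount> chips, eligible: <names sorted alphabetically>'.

Contributions: A=65, B=28, C=118, D=17, E=69, F=118
Folded: B
Pot levels (distinct totals of non-folded players): 17, 65, 69, 118
Layer 1-17: 17 each from A, B, C, D, E, F = 17*6 = 102 chips; eligible A, C, D, E, F
Layer 18-65: A 48 + B 11 + C 48 + E 48 + F 48 = 203 chips; eligible A, C, E, F
Layer 66-69: 4 each from C, E, F = 4*3 = 12 chips; eligible C, E, F
Layer 70-118: 49 each from C, F = 49*2 = 98 chips; eligible C, F

Pot 1: 102 chips, eligible: A, C, D, E, F
Pot 2: 203 chips, eligible: A, C, E, F
Pot 3: 12 chips, eligible: C, E, F
Pot 4: 98 chips, eligible: C, F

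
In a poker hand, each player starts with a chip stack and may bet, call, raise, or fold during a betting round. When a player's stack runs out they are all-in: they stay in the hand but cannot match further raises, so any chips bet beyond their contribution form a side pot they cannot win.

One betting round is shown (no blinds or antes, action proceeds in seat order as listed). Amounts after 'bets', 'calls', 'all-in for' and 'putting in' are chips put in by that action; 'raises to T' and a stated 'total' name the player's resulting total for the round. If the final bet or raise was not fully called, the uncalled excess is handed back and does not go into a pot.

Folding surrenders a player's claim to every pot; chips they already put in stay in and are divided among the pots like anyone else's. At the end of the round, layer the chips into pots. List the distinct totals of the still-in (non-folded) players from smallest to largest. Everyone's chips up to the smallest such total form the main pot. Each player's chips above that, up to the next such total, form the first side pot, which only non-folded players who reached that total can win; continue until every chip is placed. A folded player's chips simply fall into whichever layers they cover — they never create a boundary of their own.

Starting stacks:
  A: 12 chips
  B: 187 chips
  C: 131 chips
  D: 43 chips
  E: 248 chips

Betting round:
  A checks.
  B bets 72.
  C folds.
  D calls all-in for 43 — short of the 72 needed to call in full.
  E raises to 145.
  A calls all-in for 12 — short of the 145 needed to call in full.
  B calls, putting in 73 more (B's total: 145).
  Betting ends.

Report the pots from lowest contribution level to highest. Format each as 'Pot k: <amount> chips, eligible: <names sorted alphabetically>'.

Contributions: A=12, B=145, D=43, E=145
Folded: C
Pot levels (distinct totals of non-folded players): 12, 43, 145
Layer 1-12: 12 each from A, B, D, E = 12*4 = 48 chips; eligible A, B, D, E
Layer 13-43: 31 each from B, D, E = 31*3 = 93 chips; eligible B, D, E
Layer 44-145: 102 each from B, E = 102*2 = 204 chips; eligible B, E

Pot 1: 48 chips, eligible: A, B, D, E
Pot 2: 93 chips, eligible: B, D, E
Pot 3: 204 chips, eligible: B, E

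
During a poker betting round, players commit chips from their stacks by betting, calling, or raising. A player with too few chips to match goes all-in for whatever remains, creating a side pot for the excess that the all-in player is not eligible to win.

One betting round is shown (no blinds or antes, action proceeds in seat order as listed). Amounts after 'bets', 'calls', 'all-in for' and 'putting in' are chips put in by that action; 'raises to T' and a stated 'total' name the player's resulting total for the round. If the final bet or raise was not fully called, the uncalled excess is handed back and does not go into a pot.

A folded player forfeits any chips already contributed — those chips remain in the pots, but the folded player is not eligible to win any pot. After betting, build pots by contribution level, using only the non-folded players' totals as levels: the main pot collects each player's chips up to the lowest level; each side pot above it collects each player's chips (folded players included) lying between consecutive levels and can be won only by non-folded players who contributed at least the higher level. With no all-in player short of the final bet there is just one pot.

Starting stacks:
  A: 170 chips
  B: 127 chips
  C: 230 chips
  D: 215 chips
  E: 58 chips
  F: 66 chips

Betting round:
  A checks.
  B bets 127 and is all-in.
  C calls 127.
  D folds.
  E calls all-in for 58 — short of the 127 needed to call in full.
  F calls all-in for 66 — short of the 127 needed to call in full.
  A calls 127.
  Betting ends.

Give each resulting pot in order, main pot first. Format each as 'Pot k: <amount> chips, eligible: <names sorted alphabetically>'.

Contributions: A=127, B=127, C=127, E=58, F=66
Folded: D
Pot levels (distinct totals of non-folded players): 58, 66, 127
Layer 1-58: 58 each from A, B, C, E, F = 58*5 = 290 chips; eligible A, B, C, E, F
Layer 59-66: 8 each from A, B, C, F = 8*4 = 32 chips; eligible A, B, C, F
Layer 67-127: 61 each from A, B, C = 61*3 = 183 chips; eligible A, B, C

Pot 1: 290 chips, eligible: A, B, C, E, F
Pot 2: 32 chips, eligible: A, B, C, F
Pot 3: 183 chips, eligible: A, B, C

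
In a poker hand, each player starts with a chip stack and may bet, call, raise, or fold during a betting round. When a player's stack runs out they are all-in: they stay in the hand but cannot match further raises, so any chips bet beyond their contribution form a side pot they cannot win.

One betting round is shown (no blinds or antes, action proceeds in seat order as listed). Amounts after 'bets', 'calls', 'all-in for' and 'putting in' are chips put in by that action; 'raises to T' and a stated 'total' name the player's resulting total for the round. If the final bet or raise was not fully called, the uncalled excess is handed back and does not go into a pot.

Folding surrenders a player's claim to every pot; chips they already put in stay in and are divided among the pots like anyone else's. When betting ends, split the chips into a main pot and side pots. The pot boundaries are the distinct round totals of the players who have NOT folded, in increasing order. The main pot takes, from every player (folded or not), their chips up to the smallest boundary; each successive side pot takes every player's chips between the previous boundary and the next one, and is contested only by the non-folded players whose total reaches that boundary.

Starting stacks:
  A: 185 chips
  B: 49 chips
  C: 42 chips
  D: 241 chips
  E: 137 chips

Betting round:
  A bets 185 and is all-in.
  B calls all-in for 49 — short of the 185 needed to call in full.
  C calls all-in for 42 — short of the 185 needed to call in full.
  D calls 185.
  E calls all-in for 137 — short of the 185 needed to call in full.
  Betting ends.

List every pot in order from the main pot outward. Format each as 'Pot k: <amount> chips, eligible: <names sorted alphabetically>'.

Contributions: A=185, B=49, C=42, D=185, E=137
Pot levels (distinct totals of non-folded players): 42, 49, 137, 185
Layer 1-42: 42 each from A, B, C, D, E = 42*5 = 210 chips; eligible A, B, C, D, E
Layer 43-49: 7 each from A, B, D, E = 7*4 = 28 chips; eligible A, B, D, E
Layer 50-137: 88 each from A, D, E = 88*3 = 264 chips; eligible A, D, E
Layer 138-185: 48 each from A, D = 48*2 = 96 chips; eligible A, D

Pot 1: 210 chips, eligible: A, B, C, D, E
Pot 2: 28 chips, eligible: A, B, D, E
Pot 3: 264 chips, eligible: A, D, E
Pot 4: 96 chips, eligible: A, D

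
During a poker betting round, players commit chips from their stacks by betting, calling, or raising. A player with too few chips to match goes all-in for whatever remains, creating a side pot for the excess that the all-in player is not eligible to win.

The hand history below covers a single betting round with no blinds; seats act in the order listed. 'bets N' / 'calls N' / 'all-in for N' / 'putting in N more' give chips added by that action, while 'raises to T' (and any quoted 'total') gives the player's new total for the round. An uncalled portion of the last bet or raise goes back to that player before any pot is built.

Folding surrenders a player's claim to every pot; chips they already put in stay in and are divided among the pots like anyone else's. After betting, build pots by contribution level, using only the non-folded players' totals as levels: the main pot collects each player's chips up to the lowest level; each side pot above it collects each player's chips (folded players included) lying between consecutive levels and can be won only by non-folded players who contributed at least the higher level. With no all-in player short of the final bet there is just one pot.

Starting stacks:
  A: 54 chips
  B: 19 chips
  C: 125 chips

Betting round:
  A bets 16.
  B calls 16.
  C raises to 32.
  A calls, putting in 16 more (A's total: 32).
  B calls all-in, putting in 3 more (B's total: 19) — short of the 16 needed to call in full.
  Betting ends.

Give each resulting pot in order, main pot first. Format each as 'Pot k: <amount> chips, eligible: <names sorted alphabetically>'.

Pot 1: 57 chips, eligible: A, B, C
Pot 2: 26 chips, eligible: A, C

Derivation:
Contributions: A=32, B=19, C=32
Pot levels (distinct totals of non-folded players): 19, 32
Layer 1-19: 19 each from A, B, C = 19*3 = 57 chips; eligible A, B, C
Layer 20-32: 13 each from A, C = 13*2 = 26 chips; eligible A, C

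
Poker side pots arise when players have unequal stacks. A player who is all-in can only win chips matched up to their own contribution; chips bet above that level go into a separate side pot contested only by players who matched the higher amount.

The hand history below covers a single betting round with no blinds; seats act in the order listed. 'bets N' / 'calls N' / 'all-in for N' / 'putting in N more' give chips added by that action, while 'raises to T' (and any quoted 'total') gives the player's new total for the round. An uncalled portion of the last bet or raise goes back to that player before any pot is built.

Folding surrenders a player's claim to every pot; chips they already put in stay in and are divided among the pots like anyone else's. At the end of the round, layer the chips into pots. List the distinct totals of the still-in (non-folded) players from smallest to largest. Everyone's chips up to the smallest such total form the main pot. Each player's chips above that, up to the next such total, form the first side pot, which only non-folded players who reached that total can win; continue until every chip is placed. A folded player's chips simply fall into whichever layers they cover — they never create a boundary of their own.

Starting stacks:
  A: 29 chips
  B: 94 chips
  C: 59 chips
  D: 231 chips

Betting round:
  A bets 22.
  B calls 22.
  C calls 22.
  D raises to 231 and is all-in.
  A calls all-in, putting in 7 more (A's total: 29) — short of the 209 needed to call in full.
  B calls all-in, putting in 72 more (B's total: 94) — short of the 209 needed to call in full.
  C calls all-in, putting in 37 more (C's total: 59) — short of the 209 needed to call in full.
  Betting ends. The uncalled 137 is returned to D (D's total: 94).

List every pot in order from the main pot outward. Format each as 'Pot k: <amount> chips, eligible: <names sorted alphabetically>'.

Contributions (after 137 returned to D): A=29, B=94, C=59, D=94
Pot levels (distinct totals of non-folded players): 29, 59, 94
Layer 1-29: 29 each from A, B, C, D = 29*4 = 116 chips; eligible A, B, C, D
Layer 30-59: 30 each from B, C, D = 30*3 = 90 chips; eligible B, C, D
Layer 60-94: 35 each from B, D = 35*2 = 70 chips; eligible B, D

Pot 1: 116 chips, eligible: A, B, C, D
Pot 2: 90 chips, eligible: B, C, D
Pot 3: 70 chips, eligible: B, D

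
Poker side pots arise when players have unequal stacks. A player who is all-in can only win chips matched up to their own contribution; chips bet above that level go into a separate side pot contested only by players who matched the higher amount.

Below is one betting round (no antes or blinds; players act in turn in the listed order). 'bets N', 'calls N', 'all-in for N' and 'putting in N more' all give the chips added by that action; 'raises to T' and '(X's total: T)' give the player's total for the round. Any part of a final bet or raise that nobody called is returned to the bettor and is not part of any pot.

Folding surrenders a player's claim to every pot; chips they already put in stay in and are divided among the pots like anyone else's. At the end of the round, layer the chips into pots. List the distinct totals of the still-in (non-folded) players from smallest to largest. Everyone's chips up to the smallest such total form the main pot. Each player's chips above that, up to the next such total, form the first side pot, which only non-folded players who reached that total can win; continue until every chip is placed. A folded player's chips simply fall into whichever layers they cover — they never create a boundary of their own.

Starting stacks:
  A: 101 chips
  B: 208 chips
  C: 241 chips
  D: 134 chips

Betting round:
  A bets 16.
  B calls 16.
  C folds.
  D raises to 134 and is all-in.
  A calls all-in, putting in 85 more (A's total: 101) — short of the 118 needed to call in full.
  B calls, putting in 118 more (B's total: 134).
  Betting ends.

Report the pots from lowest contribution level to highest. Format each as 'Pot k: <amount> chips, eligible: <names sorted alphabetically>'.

Pot 1: 303 chips, eligible: A, B, D
Pot 2: 66 chips, eligible: B, D

Derivation:
Contributions: A=101, B=134, D=134
Folded: C
Pot levels (distinct totals of non-folded players): 101, 134
Layer 1-101: 101 each from A, B, D = 101*3 = 303 chips; eligible A, B, D
Layer 102-134: 33 each from B, D = 33*2 = 66 chips; eligible B, D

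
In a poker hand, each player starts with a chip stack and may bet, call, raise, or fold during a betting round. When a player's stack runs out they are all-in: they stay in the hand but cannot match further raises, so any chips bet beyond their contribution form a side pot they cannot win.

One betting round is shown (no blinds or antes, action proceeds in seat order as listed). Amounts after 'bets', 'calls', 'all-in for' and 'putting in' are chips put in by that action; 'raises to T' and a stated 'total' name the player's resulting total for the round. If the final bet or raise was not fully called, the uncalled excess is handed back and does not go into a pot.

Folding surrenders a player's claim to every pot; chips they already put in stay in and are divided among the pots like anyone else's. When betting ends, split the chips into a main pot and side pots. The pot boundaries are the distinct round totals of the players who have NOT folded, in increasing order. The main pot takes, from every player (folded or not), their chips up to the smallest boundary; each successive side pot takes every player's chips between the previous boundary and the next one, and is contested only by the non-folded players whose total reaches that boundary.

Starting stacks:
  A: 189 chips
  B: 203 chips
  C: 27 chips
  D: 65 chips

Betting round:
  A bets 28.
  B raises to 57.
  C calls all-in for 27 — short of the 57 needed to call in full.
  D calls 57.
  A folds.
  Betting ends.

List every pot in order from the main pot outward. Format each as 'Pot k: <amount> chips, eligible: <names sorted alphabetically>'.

Contributions: A=28, B=57, C=27, D=57
Folded: A
Pot levels (distinct totals of non-folded players): 27, 57
Layer 1-27: 27 each from A, B, C, D = 27*4 = 108 chips; eligible B, C, D
Layer 28-57: A 1 + B 30 + D 30 = 61 chips; eligible B, D

Pot 1: 108 chips, eligible: B, C, D
Pot 2: 61 chips, eligible: B, D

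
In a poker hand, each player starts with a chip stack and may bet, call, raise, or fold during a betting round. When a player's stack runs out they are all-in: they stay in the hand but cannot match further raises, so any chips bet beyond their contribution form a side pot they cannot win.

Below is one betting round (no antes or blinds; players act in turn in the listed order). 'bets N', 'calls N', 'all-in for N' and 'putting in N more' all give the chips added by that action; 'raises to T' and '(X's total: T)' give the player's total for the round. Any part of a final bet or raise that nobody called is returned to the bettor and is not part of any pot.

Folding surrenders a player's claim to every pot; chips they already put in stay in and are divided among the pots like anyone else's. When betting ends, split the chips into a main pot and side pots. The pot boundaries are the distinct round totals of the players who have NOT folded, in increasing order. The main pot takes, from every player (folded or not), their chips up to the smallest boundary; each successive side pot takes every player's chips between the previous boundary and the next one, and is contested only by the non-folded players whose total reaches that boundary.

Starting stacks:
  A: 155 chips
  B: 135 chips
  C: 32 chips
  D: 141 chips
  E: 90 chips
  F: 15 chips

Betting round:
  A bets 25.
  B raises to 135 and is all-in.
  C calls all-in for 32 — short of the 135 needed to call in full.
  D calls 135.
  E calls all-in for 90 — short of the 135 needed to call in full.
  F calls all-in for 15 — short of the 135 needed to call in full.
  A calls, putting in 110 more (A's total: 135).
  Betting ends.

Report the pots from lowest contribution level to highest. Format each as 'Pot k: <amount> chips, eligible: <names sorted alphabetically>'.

Pot 1: 90 chips, eligible: A, B, C, D, E, F
Pot 2: 85 chips, eligible: A, B, C, D, E
Pot 3: 232 chips, eligible: A, B, D, E
Pot 4: 135 chips, eligible: A, B, D

Derivation:
Contributions: A=135, B=135, C=32, D=135, E=90, F=15
Pot levels (distinct totals of non-folded players): 15, 32, 90, 135
Layer 1-15: 15 each from A, B, C, D, E, F = 15*6 = 90 chips; eligible A, B, C, D, E, F
Layer 16-32: 17 each from A, B, C, D, E = 17*5 = 85 chips; eligible A, B, C, D, E
Layer 33-90: 58 each from A, B, D, E = 58*4 = 232 chips; eligible A, B, D, E
Layer 91-135: 45 each from A, B, D = 45*3 = 135 chips; eligible A, B, D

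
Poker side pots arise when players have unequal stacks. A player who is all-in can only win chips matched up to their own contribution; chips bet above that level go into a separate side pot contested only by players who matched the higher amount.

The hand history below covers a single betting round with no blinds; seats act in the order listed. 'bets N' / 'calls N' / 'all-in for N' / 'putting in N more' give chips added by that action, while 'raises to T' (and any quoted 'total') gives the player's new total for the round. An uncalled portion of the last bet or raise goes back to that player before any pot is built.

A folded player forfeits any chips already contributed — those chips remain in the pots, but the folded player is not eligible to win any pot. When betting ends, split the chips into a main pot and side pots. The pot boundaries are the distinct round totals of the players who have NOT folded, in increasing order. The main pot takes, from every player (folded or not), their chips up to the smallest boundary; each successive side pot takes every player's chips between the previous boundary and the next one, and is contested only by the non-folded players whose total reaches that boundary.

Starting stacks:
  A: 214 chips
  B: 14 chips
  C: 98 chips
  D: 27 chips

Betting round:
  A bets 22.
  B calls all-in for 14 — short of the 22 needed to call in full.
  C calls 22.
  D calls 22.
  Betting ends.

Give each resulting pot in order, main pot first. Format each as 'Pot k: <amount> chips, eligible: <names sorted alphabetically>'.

Pot 1: 56 chips, eligible: A, B, C, D
Pot 2: 24 chips, eligible: A, C, D

Derivation:
Contributions: A=22, B=14, C=22, D=22
Pot levels (distinct totals of non-folded players): 14, 22
Layer 1-14: 14 each from A, B, C, D = 14*4 = 56 chips; eligible A, B, C, D
Layer 15-22: 8 each from A, C, D = 8*3 = 24 chips; eligible A, C, D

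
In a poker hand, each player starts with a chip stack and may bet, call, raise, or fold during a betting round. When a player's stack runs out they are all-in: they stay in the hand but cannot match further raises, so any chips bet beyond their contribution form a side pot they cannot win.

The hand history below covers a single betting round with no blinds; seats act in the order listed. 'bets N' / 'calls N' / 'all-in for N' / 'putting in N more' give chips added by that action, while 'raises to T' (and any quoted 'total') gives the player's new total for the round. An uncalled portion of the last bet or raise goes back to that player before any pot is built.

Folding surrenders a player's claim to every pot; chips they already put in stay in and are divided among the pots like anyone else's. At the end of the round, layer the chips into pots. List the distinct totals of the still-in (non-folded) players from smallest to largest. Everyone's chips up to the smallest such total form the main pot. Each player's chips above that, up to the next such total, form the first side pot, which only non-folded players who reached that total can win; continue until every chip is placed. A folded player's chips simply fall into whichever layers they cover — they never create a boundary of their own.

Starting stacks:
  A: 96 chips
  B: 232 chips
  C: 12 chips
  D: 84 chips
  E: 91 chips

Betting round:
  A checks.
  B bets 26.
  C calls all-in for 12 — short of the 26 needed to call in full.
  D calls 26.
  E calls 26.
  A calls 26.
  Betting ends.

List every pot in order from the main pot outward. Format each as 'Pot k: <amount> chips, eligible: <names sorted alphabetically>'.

Pot 1: 60 chips, eligible: A, B, C, D, E
Pot 2: 56 chips, eligible: A, B, D, E

Derivation:
Contributions: A=26, B=26, C=12, D=26, E=26
Pot levels (distinct totals of non-folded players): 12, 26
Layer 1-12: 12 each from A, B, C, D, E = 12*5 = 60 chips; eligible A, B, C, D, E
Layer 13-26: 14 each from A, B, D, E = 14*4 = 56 chips; eligible A, B, D, E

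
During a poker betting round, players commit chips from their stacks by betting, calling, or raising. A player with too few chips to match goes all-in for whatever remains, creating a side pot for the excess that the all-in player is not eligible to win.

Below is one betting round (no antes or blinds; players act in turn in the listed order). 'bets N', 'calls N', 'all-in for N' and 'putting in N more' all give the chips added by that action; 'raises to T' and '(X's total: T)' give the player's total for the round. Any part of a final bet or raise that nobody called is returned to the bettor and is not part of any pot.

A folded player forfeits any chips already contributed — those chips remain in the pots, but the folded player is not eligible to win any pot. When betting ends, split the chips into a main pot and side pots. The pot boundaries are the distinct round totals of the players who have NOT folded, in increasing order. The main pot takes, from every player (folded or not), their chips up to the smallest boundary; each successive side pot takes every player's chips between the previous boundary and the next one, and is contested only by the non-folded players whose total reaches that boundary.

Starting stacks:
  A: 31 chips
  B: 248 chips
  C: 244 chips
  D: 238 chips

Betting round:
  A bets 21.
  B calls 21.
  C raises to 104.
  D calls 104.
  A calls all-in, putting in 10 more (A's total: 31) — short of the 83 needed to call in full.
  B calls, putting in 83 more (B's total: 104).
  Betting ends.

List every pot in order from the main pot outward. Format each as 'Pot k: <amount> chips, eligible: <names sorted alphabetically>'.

Contributions: A=31, B=104, C=104, D=104
Pot levels (distinct totals of non-folded players): 31, 104
Layer 1-31: 31 each from A, B, C, D = 31*4 = 124 chips; eligible A, B, C, D
Layer 32-104: 73 each from B, C, D = 73*3 = 219 chips; eligible B, C, D

Pot 1: 124 chips, eligible: A, B, C, D
Pot 2: 219 chips, eligible: B, C, D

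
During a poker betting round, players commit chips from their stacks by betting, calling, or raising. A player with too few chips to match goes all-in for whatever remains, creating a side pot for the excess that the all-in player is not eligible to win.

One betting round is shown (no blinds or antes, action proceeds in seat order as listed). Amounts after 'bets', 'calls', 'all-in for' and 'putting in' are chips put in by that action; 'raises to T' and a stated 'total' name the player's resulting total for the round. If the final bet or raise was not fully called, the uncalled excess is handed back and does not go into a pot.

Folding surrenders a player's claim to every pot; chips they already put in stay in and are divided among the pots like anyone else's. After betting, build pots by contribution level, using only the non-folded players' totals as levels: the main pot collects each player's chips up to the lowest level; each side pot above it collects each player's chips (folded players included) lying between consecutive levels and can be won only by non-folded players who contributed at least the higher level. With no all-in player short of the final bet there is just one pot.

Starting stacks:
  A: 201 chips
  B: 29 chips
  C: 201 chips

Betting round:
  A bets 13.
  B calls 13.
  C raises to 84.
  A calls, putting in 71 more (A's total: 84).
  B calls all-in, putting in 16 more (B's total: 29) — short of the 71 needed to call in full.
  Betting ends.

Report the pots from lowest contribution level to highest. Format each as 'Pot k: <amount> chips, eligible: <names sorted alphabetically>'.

Pot 1: 87 chips, eligible: A, B, C
Pot 2: 110 chips, eligible: A, C

Derivation:
Contributions: A=84, B=29, C=84
Pot levels (distinct totals of non-folded players): 29, 84
Layer 1-29: 29 each from A, B, C = 29*3 = 87 chips; eligible A, B, C
Layer 30-84: 55 each from A, C = 55*2 = 110 chips; eligible A, C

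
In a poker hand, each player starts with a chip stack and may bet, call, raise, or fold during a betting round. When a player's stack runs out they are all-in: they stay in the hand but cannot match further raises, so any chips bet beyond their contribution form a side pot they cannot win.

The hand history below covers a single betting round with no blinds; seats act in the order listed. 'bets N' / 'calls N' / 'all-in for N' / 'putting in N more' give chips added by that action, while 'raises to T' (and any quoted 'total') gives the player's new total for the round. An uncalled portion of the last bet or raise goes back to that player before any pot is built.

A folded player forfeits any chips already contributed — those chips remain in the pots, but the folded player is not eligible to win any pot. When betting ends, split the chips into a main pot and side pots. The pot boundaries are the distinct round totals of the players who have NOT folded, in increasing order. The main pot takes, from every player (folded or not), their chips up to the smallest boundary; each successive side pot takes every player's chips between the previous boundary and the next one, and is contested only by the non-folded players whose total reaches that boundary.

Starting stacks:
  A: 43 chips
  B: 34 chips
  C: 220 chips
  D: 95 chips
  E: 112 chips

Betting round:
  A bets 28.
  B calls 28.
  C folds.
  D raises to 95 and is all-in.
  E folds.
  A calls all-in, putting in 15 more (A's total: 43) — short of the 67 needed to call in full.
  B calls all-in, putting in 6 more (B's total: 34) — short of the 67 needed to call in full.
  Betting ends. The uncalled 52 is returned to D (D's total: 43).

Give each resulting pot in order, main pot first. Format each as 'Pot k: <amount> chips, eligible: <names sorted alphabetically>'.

Contributions (after 52 returned to D): A=43, B=34, D=43
Folded: C, E
Pot levels (distinct totals of non-folded players): 34, 43
Layer 1-34: 34 each from A, B, D = 34*3 = 102 chips; eligible A, B, D
Layer 35-43: 9 each from A, D = 9*2 = 18 chips; eligible A, D

Pot 1: 102 chips, eligible: A, B, D
Pot 2: 18 chips, eligible: A, D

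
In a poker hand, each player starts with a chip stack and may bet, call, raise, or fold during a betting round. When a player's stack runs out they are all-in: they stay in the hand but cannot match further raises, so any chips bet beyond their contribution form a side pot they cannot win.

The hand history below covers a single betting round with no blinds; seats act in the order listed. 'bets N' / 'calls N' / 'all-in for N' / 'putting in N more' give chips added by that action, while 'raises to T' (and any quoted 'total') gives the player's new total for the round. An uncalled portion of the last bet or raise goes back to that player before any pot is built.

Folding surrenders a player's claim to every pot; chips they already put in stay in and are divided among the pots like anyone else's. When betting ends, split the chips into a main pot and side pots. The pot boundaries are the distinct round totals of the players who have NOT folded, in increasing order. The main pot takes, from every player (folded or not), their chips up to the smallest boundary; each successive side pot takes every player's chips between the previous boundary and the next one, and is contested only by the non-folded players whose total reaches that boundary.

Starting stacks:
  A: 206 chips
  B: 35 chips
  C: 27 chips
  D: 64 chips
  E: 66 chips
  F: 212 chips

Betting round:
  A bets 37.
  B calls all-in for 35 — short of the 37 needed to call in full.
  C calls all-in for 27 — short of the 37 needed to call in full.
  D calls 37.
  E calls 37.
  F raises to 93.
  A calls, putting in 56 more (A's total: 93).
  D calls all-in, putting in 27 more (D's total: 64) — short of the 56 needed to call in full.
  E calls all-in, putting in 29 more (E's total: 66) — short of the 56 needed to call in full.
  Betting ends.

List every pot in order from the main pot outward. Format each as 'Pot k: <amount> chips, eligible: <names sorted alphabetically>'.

Contributions: A=93, B=35, C=27, D=64, E=66, F=93
Pot levels (distinct totals of non-folded players): 27, 35, 64, 66, 93
Layer 1-27: 27 each from A, B, C, D, E, F = 27*6 = 162 chips; eligible A, B, C, D, E, F
Layer 28-35: 8 each from A, B, D, E, F = 8*5 = 40 chips; eligible A, B, D, E, F
Layer 36-64: 29 each from A, D, E, F = 29*4 = 116 chips; eligible A, D, E, F
Layer 65-66: 2 each from A, E, F = 2*3 = 6 chips; eligible A, E, F
Layer 67-93: 27 each from A, F = 27*2 = 54 chips; eligible A, F

Pot 1: 162 chips, eligible: A, B, C, D, E, F
Pot 2: 40 chips, eligible: A, B, D, E, F
Pot 3: 116 chips, eligible: A, D, E, F
Pot 4: 6 chips, eligible: A, E, F
Pot 5: 54 chips, eligible: A, F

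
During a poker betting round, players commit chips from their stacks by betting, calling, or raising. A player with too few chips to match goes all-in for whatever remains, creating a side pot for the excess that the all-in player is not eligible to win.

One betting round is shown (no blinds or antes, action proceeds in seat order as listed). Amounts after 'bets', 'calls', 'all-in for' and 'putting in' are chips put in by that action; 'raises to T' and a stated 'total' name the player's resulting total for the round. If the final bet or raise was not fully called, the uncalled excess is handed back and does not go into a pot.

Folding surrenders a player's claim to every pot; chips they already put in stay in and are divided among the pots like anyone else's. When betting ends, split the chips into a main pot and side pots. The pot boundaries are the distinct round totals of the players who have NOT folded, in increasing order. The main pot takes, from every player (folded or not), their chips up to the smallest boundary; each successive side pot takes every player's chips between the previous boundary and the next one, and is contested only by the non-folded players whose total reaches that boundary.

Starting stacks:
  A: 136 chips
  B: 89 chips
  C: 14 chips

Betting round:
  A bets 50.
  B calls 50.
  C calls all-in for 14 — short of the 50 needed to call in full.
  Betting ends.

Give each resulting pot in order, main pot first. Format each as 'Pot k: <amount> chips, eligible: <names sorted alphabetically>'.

Pot 1: 42 chips, eligible: A, B, C
Pot 2: 72 chips, eligible: A, B

Derivation:
Contributions: A=50, B=50, C=14
Pot levels (distinct totals of non-folded players): 14, 50
Layer 1-14: 14 each from A, B, C = 14*3 = 42 chips; eligible A, B, C
Layer 15-50: 36 each from A, B = 36*2 = 72 chips; eligible A, B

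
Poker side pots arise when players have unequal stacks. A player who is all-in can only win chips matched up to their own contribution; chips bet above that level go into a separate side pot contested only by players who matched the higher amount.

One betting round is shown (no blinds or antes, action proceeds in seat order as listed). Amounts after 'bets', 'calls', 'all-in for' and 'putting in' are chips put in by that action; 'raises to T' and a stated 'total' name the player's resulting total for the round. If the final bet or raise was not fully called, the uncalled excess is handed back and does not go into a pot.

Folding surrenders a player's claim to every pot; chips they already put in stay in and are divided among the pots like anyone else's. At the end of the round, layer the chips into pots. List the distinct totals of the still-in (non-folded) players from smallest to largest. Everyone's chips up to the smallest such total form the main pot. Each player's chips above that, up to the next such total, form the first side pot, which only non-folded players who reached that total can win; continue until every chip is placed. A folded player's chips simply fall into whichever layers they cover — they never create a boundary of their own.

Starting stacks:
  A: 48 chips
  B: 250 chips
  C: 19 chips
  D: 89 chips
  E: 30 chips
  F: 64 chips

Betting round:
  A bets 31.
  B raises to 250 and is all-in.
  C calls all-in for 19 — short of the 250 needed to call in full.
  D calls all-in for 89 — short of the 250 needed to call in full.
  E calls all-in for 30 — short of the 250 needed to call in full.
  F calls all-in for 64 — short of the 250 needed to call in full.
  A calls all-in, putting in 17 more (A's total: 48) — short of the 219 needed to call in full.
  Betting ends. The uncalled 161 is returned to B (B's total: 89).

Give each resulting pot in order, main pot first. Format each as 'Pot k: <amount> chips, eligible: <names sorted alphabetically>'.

Contributions (after 161 returned to B): A=48, B=89, C=19, D=89, E=30, F=64
Pot levels (distinct totals of non-folded players): 19, 30, 48, 64, 89
Layer 1-19: 19 each from A, B, C, D, E, F = 19*6 = 114 chips; eligible A, B, C, D, E, F
Layer 20-30: 11 each from A, B, D, E, F = 11*5 = 55 chips; eligible A, B, D, E, F
Layer 31-48: 18 each from A, B, D, F = 18*4 = 72 chips; eligible A, B, D, F
Layer 49-64: 16 each from B, D, F = 16*3 = 48 chips; eligible B, D, F
Layer 65-89: 25 each from B, D = 25*2 = 50 chips; eligible B, D

Pot 1: 114 chips, eligible: A, B, C, D, E, F
Pot 2: 55 chips, eligible: A, B, D, E, F
Pot 3: 72 chips, eligible: A, B, D, F
Pot 4: 48 chips, eligible: B, D, F
Pot 5: 50 chips, eligible: B, D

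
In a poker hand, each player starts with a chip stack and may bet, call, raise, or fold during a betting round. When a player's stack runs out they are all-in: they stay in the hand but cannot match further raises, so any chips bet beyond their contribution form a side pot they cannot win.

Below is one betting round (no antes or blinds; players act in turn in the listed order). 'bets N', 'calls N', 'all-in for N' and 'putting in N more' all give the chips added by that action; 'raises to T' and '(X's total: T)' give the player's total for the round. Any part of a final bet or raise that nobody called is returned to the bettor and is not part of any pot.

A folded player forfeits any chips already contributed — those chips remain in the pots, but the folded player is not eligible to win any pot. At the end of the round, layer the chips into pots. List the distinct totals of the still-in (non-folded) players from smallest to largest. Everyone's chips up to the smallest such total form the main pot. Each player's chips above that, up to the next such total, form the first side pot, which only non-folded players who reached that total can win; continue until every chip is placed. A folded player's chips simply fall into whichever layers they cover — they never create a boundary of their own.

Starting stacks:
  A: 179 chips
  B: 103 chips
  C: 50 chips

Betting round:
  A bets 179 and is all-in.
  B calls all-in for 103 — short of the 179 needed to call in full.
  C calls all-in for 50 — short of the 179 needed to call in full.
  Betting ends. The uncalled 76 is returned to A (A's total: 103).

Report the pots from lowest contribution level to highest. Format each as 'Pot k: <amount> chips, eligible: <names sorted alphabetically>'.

Contributions (after 76 returned to A): A=103, B=103, C=50
Pot levels (distinct totals of non-folded players): 50, 103
Layer 1-50: 50 each from A, B, C = 50*3 = 150 chips; eligible A, B, C
Layer 51-103: 53 each from A, B = 53*2 = 106 chips; eligible A, B

Pot 1: 150 chips, eligible: A, B, C
Pot 2: 106 chips, eligible: A, B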